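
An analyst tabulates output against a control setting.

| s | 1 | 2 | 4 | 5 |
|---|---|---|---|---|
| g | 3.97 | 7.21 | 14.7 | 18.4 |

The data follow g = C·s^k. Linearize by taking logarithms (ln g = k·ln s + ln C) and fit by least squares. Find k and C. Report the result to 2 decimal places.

Taking logs, ln g = k·ln s + ln C, so regress ln g on ln s.
Σln s = 3.6889, Σ(ln s)² = 4.9926, Σln g = 8.9544, Σln s·ln g = 9.7827.
Equations: 4.9926·k + 3.6889·ln C = 9.7827;  3.6889·k + 4·ln C = 8.9544.
Slope k = (n·Σln s·ln g − Σln s·Σln g)/(n·Σ(ln s)² − (Σln s)²) = (4·9.7827 − 3.6889·8.9544)/6.3624 = 0.95859; ln C = (Σln g − k·Σln s)/n = 1.35458, so C = exp(1.35458) = 3.87513.

k = 0.96, C = 3.88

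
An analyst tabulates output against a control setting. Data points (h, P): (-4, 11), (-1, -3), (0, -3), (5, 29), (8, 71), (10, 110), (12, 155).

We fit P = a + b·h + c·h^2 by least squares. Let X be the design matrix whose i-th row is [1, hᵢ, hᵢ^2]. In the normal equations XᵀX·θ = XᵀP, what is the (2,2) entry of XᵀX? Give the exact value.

350

Row 2 ↔ basis h, column 2 ↔ basis h, so (XᵀX)_{2,2} = Σᵢ (h)·(h) = (-4)·(-4) + (-1)·(-1) + (0)·(0) + (5)·(5) + (8)·(8) + (10)·(10) + (12)·(12) = 350.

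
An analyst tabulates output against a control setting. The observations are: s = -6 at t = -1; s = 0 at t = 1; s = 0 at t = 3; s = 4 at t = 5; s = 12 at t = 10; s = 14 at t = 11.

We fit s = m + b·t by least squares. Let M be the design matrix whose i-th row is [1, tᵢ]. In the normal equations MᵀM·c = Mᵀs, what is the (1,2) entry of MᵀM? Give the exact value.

29

Row 1 ↔ basis 1, column 2 ↔ basis t, so (MᵀM)_{1,2} = Σᵢ t = (1)·(-1) + (1)·(1) + (1)·(3) + (1)·(5) + (1)·(10) + (1)·(11) = 29.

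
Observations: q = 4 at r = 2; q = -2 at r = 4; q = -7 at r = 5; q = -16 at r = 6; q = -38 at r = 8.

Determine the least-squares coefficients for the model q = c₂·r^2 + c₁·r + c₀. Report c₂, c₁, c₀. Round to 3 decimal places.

c₂ = -1.048, c₁ = 3.476, c₀ = 1.200

Forming XᵀX = [[6289, 925, 145]; [925, 145, 25]; [145, 25, 5]] and Xᵀq = [-3199, -435, -59]ᵀ gives XᵀX·[c₂, c₁, c₀]ᵀ = Xᵀq.
Solving the 3×3 system (Gaussian elimination) gives c₂ = -22/21, c₁ = 73/21, c₀ = 6/5.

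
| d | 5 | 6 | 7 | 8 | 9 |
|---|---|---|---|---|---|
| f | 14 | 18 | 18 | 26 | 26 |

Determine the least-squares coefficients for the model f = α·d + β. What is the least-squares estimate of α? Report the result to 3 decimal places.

α = 3.200

Forming MᵀM = [[255, 35]; [35, 5]] and Mᵀf = [746, 102]ᵀ gives MᵀM·[α, β]ᵀ = Mᵀf.
Determinant 255·5 − 35² = 50.
α = (746·5 − 35·102)/50 = 16/5; β = (255·102 − 35·746)/50 = -2.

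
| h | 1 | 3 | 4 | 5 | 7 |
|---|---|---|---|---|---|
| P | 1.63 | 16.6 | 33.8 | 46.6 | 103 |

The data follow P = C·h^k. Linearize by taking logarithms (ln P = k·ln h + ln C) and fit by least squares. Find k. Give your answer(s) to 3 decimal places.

k = 2.124

Let Y = ln P. Fitting Y = k·ln h + ln C by least squares:
Σln h = 6.0403, Σ(ln h)² = 9.5056, Σln P = 15.2948, Σln h·ln P = 23.1684.
Equations: 9.5056·k + 6.0403·ln C = 23.1684;  6.0403·k + 5·ln C = 15.2948.
Solving (det = 11.0434): k = 2.12414, ln C = 0.49288.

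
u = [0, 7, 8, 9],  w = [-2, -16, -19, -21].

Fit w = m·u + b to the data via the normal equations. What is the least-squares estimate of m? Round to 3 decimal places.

Compute the Gram sums: Σu·u = 194, Σu = 24, Σ1 = 4.
For Aᵀw: Σu·w = -453, Σw = -58.
So AᵀA·[m, b]ᵀ = Aᵀw: [[194, 24]; [24, 4]]·[m, b]ᵀ = [-453, -58]ᵀ.
Determinant 194·4 − 24² = 200.
m = ((-453)·4 − 24·(-58))/200 = -21/10; b = (194·(-58) − 24·(-453))/200 = -19/10.

m = -2.100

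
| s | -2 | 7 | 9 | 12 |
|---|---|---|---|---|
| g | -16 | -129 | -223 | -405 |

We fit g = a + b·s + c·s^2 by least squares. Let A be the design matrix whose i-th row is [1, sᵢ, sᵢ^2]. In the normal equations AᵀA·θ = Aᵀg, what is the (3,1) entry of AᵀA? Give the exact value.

Row 3 ↔ basis s^2, column 1 ↔ basis 1, so (AᵀA)_{3,1} = Σᵢ s^2 = (4)·(1) + (49)·(1) + (81)·(1) + (144)·(1) = 278.

278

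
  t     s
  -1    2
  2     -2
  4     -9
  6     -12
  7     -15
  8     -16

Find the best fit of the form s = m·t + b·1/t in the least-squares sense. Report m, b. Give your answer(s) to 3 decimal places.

Forming AᵀA = [[170, 6]; [6, 38845/28224]] and Aᵀs = [-347, -319/28]ᵀ gives AᵀA·[m, b]ᵀ = Aᵀs.
Determinant 170·(38845/28224) − 6² = 2793793/14112.
m = ((-347)·(38845/28224) − 6·(-319/28))/(2793793/14112) = -11549903/5587586; b = (170·(-319/28) − 6·(-347))/(2793793/14112) = 2049264/2793793.

m = -2.067, b = 0.734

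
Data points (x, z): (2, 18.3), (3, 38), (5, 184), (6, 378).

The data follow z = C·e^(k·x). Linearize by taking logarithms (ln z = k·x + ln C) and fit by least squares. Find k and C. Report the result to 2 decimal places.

Taking logs, ln z = k·x + ln C, so regress ln z on x.
Σx = 16.0000, Σ(x)² = 74.0000, Σln z = 17.6943, Σx·ln z = 78.4106.
Equations: 74.0000·k + 16.0000·ln C = 78.4106;  16.0000·k + 4·ln C = 17.6943.
Δ = 74.0000·4 − (16.0000)² = 40.0000; k = (78.4106·4 − 16.0000·17.6943)/40.0000 = 0.76333, ln C = (74.0000·17.6943 − 16.0000·78.4106)/40.0000 = 1.37024, so C = exp(1.37024) = 3.93631.

k = 0.76, C = 3.94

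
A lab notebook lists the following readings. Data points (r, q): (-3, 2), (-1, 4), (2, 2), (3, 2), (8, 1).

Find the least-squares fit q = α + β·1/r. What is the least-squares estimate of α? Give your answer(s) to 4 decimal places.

Entries of MᵀM: Σ1 = 5, Σ1/r = -3/8, Σ1/r·1/r = 857/576.
And Σq = 11, Σ1/r·q = -23/8.
MᵀM·[α, β]ᵀ = Mᵀq becomes [[5, -3/8]; [-3/8, 857/576]]·[α, β]ᵀ = [11, -23/8]ᵀ.
Δ = 5·(857/576) − (-3/8)² = 1051/144.
α = (11·(857/576) − (-3/8)·(-23/8))/(1051/144) = 4403/2102; β = (5·(-23/8) − (-3/8)·11)/(1051/144) = -1476/1051.

α = 2.0947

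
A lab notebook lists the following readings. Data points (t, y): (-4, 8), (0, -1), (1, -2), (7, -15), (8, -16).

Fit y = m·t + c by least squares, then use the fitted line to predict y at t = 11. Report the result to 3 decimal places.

ŷ = -22.587

Compute the Gram sums: Σt·t = 130, Σt = 12, Σ1 = 5.
Right-hand side: Σt·y = -267, Σy = -26.
MᵀM·[m, c]ᵀ = Mᵀy becomes [[130, 12]; [12, 5]]·[m, c]ᵀ = [-267, -26]ᵀ.
Eliminating c: 5·(row 1) − 12·(row 2) gives 506·m = 5·(-267) − 12·(-26) = -1023, so m = -93/46.
Then c = ((-26) − 12·(-93/46))/5 = -8/23.
At t = 11: ŷ = (-93/46)·(11) + (-8/23)·(1) = -1039/46.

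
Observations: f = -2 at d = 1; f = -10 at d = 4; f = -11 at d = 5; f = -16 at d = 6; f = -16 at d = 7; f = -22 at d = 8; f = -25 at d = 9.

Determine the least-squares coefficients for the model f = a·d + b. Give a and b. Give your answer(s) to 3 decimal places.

With design matrix X, XᵀX = [[272, 40]; [40, 7]] and Xᵀf = [-706, -102]ᵀ.
Eliminating b: 7·(row 1) − 40·(row 2) gives 304·a = 7·(-706) − 40·(-102) = -862, so a = -431/152.
Then b = ((-102) − 40·(-431/152))/7 = 31/19.

a = -2.836, b = 1.632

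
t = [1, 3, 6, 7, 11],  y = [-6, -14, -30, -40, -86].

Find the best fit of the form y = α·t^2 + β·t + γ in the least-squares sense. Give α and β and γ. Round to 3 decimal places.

α = -0.604, β = -0.680, γ = -5.282

Sums needed: Σt^2·t^2 = 18420, Σt^2·t = 1918, Σt^2 = 216, Σt·t = 216, Σt = 28, Σ1 = 5.
And Σt^2·y = -13578, Σt·y = -1454, Σy = -176.
Normal equations: [[18420, 1918, 216]; [1918, 216, 28]; [216, 28, 5]]·[α, β, γ]ᵀ = [-13578, -1454, -176]ᵀ.
Inverting the 3×3 Gram matrix, [α, β, γ]ᵀ = [-27367/45283, -4401/6469, -239188/45283]ᵀ.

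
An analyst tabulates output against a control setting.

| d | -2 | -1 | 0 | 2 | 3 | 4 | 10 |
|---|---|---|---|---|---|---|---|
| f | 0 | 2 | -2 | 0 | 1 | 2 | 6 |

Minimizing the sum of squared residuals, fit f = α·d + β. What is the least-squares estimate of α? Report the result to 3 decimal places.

α = 0.497

Normal-equation sums: Σd·d = 134, Σd = 16, Σ1 = 7.
Moment sums: Σd·f = 69, Σf = 9.
det = 134·7 − 16² = 682.
α = (69·7 − 16·9)/682 = 339/682; β = (134·9 − 16·69)/682 = 51/341.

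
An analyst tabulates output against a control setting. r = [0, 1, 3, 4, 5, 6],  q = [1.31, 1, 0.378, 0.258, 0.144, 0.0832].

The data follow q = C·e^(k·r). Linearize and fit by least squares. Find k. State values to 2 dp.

Let Y = ln q. Fitting Y = k·r + ln C by least squares:
Σr = 19.0000, Σ(r)² = 87.0000, Σln q = -6.4821, Σr·ln q = -32.9465.
Normal system: [[87.0000, 19.0000]; [19.0000, 6]]·[k, ln C]ᵀ = [-32.9465, -6.4821]ᵀ.
Slope k = (n·Σr·ln q − Σr·Σln q)/(n·Σ(r)² − (Σr)²) = (6·-32.9465 − 19.0000·-6.4821)/161.0000 = -0.46285; ln C = (Σln q − k·Σr)/n = 0.38536.

k = -0.46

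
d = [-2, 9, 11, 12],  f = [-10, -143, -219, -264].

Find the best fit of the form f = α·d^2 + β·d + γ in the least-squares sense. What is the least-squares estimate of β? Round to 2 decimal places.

β = 2.04

Normal-equation sums: Σd^2·d^2 = 41954, Σd^2·d = 3780, Σd^2 = 350, Σd·d = 350, Σd = 30, Σ1 = 4.
And Σd^2·f = -76138, Σd·f = -6844, Σf = -636.
Inverting the 3×3 Gram matrix, [α, β, γ]ᵀ = [-16553/8210, 83647/41050, 17527/8210]ᵀ.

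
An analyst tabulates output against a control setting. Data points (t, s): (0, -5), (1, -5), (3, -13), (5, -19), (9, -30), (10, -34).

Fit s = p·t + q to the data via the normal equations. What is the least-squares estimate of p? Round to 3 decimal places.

p = -2.980

XᵀX·[p, q]ᵀ = Xᵀs reads: 216·p + 28·q = -749;  28·p + 6·q = -106.
(Σt·t = 216, Σt = 28, Σ1 = 6, Σt·s = -749, Σs = -106.)
det = 216·6 − 28² = 512.
p = ((-749)·6 − 28·(-106))/512 = -763/256; q = (216·(-106) − 28·(-749))/512 = -481/128.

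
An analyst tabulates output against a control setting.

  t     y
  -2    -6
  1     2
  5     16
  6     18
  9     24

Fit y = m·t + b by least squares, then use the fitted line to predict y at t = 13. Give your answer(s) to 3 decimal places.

Setting ∂/∂m … = 0 gives: 147·m + 19·b = 418;  19·m + 5·b = 54.
det = 147·5 − 19² = 374.
m = (418·5 − 19·54)/374 = 532/187; b = (147·54 − 19·418)/374 = -2/187.
At t = 13: ŷ = (532/187)·(13) + (-2/187)·(1) = 6914/187.

ŷ = 36.973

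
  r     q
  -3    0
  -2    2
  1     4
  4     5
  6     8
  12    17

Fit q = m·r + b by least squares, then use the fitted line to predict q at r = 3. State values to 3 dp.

The normal equations are: 210·m + 18·b = 272;  18·m + 6·b = 36.
(Σr·r = 210, Σr = 18, Σ1 = 6, Σr·q = 272, Σq = 36.)
Δ = 210·6 − 18² = 936.
m = (272·6 − 18·36)/936 = 41/39; b = (210·36 − 18·272)/936 = 37/13.
At r = 3: q̂ = (41/39)·(3) + (37/13)·(1) = 6.

q̂ = 6.000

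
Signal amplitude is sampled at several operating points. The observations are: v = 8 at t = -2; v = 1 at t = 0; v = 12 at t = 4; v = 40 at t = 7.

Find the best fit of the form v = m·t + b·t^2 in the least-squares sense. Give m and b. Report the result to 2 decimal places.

The normal equations are: 69·m + 399·b = 312;  399·m + 2673·b = 2184.
Eliminating b: 2673·(row 1) − 399·(row 2) gives 25236·m = 2673·312 − 399·2184 = -37440, so m = -1040/701.
Then b = (2184 − 399·(-1040/701))/2673 = 728/701.

m = -1.48, b = 1.04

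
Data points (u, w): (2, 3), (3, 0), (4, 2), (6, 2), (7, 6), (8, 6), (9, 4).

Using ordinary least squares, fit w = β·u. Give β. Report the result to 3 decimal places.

Compute the Gram sums: Σu·u = 259.
And Σu·w = 152.
Hence β = 152 / 259 ≈ 0.586873.

β = 0.587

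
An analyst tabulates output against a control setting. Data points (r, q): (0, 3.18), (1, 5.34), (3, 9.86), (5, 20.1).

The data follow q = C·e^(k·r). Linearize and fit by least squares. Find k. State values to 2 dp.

With ln qᵢ as the transformed response and rᵢ as the regressor:
XᵀX = [[35.0000, 9.0000]; [9.0000, 4]], rhs = [23.5443, 8.1213]ᵀ  (here Σr = 9.0000, Σ(r)² = 35.0000, Σln q = 8.1213, Σr·ln q = 23.5443).
Slope k = (n·Σr·ln q − Σr·Σln q)/(n·Σ(r)² − (Σr)²) = (4·23.5443 − 9.0000·8.1213)/59.0000 = 0.35738; ln C = (Σln q − k·Σr)/n = 1.22623.

k = 0.36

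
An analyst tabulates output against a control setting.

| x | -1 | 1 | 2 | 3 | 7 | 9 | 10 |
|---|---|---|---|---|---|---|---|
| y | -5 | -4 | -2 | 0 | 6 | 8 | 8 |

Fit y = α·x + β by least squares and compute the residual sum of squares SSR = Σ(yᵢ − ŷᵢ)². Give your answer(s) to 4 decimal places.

SSR = 3.7613

From the data, Σx·x = 245, Σx = 31, Σ1 = 7.
Moment sums: Σx·y = 191, Σy = 11.
So MᵀM·[α, β]ᵀ = Mᵀy: [[245, 31]; [31, 7]]·[α, β]ᵀ = [191, 11]ᵀ.
Eliminating β: 7·(row 1) − 31·(row 2) gives 754·α = 7·191 − 31·11 = 996, so α = 498/377.
Then β = (11 − 31·(498/377))/7 = -1613/377.
Residuals: 226/377, -393/377, -137/377, 119/377, 389/377, 147/377, -27/29; SSR = 1418/377.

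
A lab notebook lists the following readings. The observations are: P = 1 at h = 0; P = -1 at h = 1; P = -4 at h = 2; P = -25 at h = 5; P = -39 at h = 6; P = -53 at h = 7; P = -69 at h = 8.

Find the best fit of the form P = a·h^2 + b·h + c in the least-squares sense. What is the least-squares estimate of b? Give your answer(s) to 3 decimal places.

Sums needed: Σh^2·h^2 = 8435, Σh^2·h = 1205, Σh^2 = 179, Σh·h = 179, Σh = 29, Σ1 = 7.
Right-hand side: Σh^2·P = -9059, Σh·P = -1291, ΣP = -190.
XᵀX·[a, b, c]ᵀ = XᵀP becomes [[8435, 1205, 179]; [1205, 179, 29]; [179, 29, 7]]·[a, b, c]ᵀ = [-9059, -1291, -190]ᵀ.
Solving the 3×3 system (Gaussian elimination) gives a = -1501/1344, b = 313/1344, c = 101/224.

b = 0.233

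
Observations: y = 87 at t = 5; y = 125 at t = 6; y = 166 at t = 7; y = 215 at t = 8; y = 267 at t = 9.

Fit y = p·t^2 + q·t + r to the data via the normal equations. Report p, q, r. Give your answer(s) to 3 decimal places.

AᵀA·[p, q, r]ᵀ = Aᵀy reads: 14979·p + 1925·q + 255·r = 50196;  1925·p + 255·q + 35·r = 6470;  255·p + 35·q + 5·r = 860.
(Σt^2·t^2 = 14979, Σt^2·t = 1925, Σt^2 = 255, Σt·t = 255, Σt = 35, Σ1 = 5, Σt^2·y = 50196, Σt·y = 6470, Σy = 860.)
Solving the 3×3 system (Gaussian elimination) gives p = 18/7, q = 9, r = -155/7.

p = 2.571, q = 9.000, r = -22.143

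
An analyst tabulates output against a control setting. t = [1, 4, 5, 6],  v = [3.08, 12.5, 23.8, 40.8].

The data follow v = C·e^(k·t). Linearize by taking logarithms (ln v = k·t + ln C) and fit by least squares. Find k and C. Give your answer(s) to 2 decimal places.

k = 0.52, C = 1.77

Taking logs, ln v = k·t + ln C, so regress ln v on t.
AᵀA = [[78.0000, 16.0000]; [16.0000, 4]], rhs = [49.3284, 10.5290]ᵀ  (here Σt = 16.0000, Σ(t)² = 78.0000, Σln v = 10.5290, Σt·ln v = 49.3284).
Solving (det = 56.0000): k = 0.51516, ln C = 0.57161, so C = exp(0.57161) = 1.77112.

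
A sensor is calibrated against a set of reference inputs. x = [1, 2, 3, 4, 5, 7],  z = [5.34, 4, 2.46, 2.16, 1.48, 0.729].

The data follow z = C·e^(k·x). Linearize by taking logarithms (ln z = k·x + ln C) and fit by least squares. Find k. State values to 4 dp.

Let Y = ln z. Fitting Y = k·x + ln C by least squares:
Sums: Σx = 22.0000, Σ(x)² = 104.0000, Σln z = 4.8078, Σx·ln z = 9.9764.
Normal system: [[104.0000, 22.0000]; [22.0000, 6]]·[k, ln C]ᵀ = [9.9764, 4.8078]ᵀ.
Slope k = (n·Σx·ln z − Σx·Σln z)/(n·Σ(x)² − (Σx)²) = (6·9.9764 − 22.0000·4.8078)/140.0000 = -0.32794; ln C = (Σln z − k·Σx)/n = 2.00376.

k = -0.3279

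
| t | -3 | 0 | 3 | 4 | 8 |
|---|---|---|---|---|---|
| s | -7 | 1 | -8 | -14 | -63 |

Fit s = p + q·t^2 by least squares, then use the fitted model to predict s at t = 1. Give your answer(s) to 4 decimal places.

Normal-equation sums: Σ1 = 5, Σt^2 = 98, Σt^2·t^2 = 4514.
Right-hand side: Σs = -91, Σt^2·s = -4391.
MᵀM·[p, q]ᵀ = Mᵀs becomes [[5, 98]; [98, 4514]]·[p, q]ᵀ = [-91, -4391]ᵀ.
Δ = 5·4514 − 98² = 12966.
p = ((-91)·4514 − 98·(-4391))/12966 = 9772/6483; q = (5·(-4391) − 98·(-91))/12966 = -13037/12966.
At t = 1: ŝ = (9772/6483)·(1) + (-13037/12966)·(1) = 2169/4322.

ŝ = 0.5019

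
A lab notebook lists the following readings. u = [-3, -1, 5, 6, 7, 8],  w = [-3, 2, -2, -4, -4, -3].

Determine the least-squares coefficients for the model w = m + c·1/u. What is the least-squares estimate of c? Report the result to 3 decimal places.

With design matrix M, MᵀM = [[6, -587/840]; [-587/840, 857249/705600]] and Mᵀw = [-14, -2531/840]ᵀ.
Eliminating c: (857249/705600)·(row 1) − (-587/840)·(row 2) gives (191957/28224)·m = (857249/705600)·(-14) − (-587/840)·(-2531/840) = -13487183/705600, so m = -13487183/4798925.
Then c = ((-2531/840) − (-587/840)·(-13487183/4798925))/(857249/705600) = -3931872/959785.

c = -4.097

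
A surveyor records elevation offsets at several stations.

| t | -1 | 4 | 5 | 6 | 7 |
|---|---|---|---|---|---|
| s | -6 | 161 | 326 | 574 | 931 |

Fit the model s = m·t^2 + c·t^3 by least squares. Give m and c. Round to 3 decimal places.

The normal system XᵀX·[m, c]ᵀ = Xᵀs is [[4579, 28731]; [28731, 184027]]·[m, c]ᵀ = [77003, 494377]ᵀ.
Δ = 4579·184027 − 28731² = 17189272.
m = (77003·184027 − 28731·494377)/17189272 = -16657253/8594636; c = (4579·494377 − 28731·77003)/17189272 = 25689545/8594636.

m = -1.938, c = 2.989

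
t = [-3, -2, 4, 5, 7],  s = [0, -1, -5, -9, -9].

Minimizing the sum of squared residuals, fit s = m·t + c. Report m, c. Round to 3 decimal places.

m = -0.929, c = -2.756

Forming XᵀX = [[103, 11]; [11, 5]] and Xᵀs = [-126, -24]ᵀ gives XᵀX·[m, c]ᵀ = Xᵀs.
Eliminating c: 5·(row 1) − 11·(row 2) gives 394·m = 5·(-126) − 11·(-24) = -366, so m = -183/197.
Then c = ((-24) − 11·(-183/197))/5 = -543/197.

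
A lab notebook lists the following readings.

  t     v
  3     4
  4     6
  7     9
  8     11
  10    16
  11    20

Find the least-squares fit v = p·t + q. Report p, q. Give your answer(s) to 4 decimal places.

Sums needed: Σt·t = 359, Σt = 43, Σ1 = 6.
Moment sums: Σt·v = 567, Σv = 66.
Δ = 359·6 − 43² = 305.
p = (567·6 − 43·66)/305 = 564/305; q = (359·66 − 43·567)/305 = -687/305.

p = 1.8492, q = -2.2525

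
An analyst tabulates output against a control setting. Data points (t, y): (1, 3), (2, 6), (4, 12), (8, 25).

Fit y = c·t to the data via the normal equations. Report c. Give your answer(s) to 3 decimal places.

Normal-equation sums: Σt·t = 85.
And Σt·y = 263.
AᵀA·[c]ᵀ = Aᵀy becomes [[85]]·[c]ᵀ = [263]ᵀ.
Hence c = 263 / 85 ≈ 3.09412.

c = 3.094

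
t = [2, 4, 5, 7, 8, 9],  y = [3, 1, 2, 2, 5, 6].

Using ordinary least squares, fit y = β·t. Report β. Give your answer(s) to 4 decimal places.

From the data, Σt·t = 239.
Right-hand side: Σt·y = 128.
MᵀM·[β]ᵀ = Mᵀy becomes [[239]]·[β]ᵀ = [128]ᵀ.
Hence β = 128 / 239 ≈ 0.535565.

β = 0.5356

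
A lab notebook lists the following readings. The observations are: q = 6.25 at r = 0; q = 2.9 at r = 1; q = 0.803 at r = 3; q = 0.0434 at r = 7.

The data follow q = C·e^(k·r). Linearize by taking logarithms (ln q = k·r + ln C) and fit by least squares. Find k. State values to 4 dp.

Linearized form: ln q = k·r + ln C. From the 4 transformed points,
Σr = 11.0000, Σ(r)² = 59.0000, Σln q = -0.4594, Σr·ln q = -21.5546.
Equations: 59.0000·k + 11.0000·ln C = -21.5546;  11.0000·k + 4·ln C = -0.4594.
Solving (det = 115.0000): k = -0.70578, ln C = 1.82605.

k = -0.7058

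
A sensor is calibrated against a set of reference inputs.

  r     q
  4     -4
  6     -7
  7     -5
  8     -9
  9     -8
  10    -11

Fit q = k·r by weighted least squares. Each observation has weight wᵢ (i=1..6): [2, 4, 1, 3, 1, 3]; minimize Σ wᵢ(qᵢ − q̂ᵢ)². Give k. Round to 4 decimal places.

k = -1.0689

Entries of AᵀWA: Σwᵢ·r·r = 798.
And Σwᵢ·r·q = -853.
Normal equations: [[798]]·[k]ᵀ = [-853]ᵀ.
Hence k = -853 / 798 ≈ -1.06892.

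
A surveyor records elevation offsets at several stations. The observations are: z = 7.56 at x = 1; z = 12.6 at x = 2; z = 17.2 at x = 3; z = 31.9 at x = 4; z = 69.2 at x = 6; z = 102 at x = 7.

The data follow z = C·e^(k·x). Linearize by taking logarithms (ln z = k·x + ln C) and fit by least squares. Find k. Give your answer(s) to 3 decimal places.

With ln zᵢ as the transformed response and xᵢ as the regressor:
Σx = 23.0000, Σ(x)² = 115.0000, Σln z = 19.7261, Σx·ln z = 87.2722.
Normal system: [[115.0000, 23.0000]; [23.0000, 6]]·[k, ln C]ᵀ = [87.2722, 19.7261]ᵀ.
Δ = 115.0000·6 − (23.0000)² = 161.0000; k = (87.2722·6 − 23.0000·19.7261)/161.0000 = 0.43437, ln C = (115.0000·19.7261 − 23.0000·87.2722)/161.0000 = 1.62258.

k = 0.434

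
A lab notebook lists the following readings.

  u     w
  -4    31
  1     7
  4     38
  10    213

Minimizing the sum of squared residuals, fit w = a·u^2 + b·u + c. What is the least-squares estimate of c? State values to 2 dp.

XᵀX·[a, b, c]ᵀ = Xᵀw reads: 10513·a + 1001·b + 133·c = 22411;  1001·a + 133·b + 11·c = 2165;  133·a + 11·b + 4·c = 289.
(Σu^2·u^2 = 10513, Σu^2·u = 1001, Σu^2 = 133, Σu·u = 133, Σu = 11, Σ1 = 4, Σu^2·w = 22411, Σu·w = 2165, Σw = 289.)
Inverting the 3×3 Gram matrix, [a, b, c]ᵀ = [98873/49396, 47453/49396, 1423/466]ᵀ.

c = 3.05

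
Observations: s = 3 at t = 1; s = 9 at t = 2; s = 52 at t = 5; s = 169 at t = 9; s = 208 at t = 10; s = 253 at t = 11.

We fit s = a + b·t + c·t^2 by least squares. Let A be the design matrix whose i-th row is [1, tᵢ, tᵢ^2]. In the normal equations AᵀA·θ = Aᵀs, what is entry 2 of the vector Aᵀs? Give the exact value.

Entry 2 ↔ basis t, so (Aᵀs)_{2} = Σᵢ (t)·sᵢ = (1)·(3) + (2)·(9) + (5)·(52) + (9)·(169) + (10)·(208) + (11)·(253) = 6665.

6665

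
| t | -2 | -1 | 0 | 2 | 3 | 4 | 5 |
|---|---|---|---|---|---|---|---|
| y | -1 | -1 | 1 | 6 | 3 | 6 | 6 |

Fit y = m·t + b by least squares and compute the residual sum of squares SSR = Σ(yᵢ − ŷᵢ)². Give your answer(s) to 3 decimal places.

SSR = 10.863

MᵀM·[m, b]ᵀ = Mᵀy reads: 59·m + 11·b = 78;  11·m + 7·b = 20.
(Σt·t = 59, Σt = 11, Σ1 = 7, Σt·y = 78, Σy = 20.)
det = 59·7 − 11² = 292.
m = (78·7 − 11·20)/292 = 163/146; b = (59·20 − 11·78)/292 = 161/146.
Residuals: 19/146, -72/73, -15/146, 389/146, -106/73, 63/146, -50/73; SSR = 793/73.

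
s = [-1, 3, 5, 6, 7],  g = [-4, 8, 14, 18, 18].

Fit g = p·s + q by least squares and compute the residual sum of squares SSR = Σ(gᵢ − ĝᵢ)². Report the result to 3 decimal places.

Sums needed: Σs·s = 120, Σs = 20, Σ1 = 5.
Moment sums: Σs·g = 332, Σg = 54.
So AᵀA·[p, q]ᵀ = Aᵀg: [[120, 20]; [20, 5]]·[p, q]ᵀ = [332, 54]ᵀ.
Eliminating q: 5·(row 1) − 20·(row 2) gives 200·p = 5·332 − 20·54 = 580, so p = 29/10.
Then q = (54 − 20·(29/10))/5 = -4/5.
Residuals: -3/10, 1/10, 3/10, 7/5, -3/2; SSR = 22/5.

SSR = 4.400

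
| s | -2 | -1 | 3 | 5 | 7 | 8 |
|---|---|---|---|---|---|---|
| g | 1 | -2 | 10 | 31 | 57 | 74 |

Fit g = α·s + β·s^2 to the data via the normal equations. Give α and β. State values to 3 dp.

Normal-equation sums: Σs·s = 152, Σs·s^2 = 998, Σs^2·s^2 = 7220.
Moment sums: Σs·g = 1176, Σs^2·g = 8396.
XᵀX·[α, β]ᵀ = Xᵀg becomes [[152, 998]; [998, 7220]]·[α, β]ᵀ = [1176, 8396]ᵀ.
Eliminating β: 7220·(row 1) − 998·(row 2) gives 101436·α = 7220·1176 − 998·8396 = 111512, so α = 27878/25359.
Then β = (8396 − 998·(27878/25359))/7220 = 25636/25359.

α = 1.099, β = 1.011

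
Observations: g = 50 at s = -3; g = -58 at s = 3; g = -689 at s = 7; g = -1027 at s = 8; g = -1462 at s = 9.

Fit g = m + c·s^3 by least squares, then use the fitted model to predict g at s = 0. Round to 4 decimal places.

Normal-equation sums: Σ1 = 5, Σs^3 = 1584, Σs^3·s^3 = 912692.
Moment sums: Σg = -3186, Σs^3·g = -1830865.
So MᵀM·[m, c]ᵀ = Mᵀg: [[5, 1584]; [1584, 912692]]·[m, c]ᵀ = [-3186, -1830865]ᵀ.
Determinant 5·912692 − 1584² = 2054404.
m = ((-3186)·912692 − 1584·(-1830865))/2054404 = -176058/46691; c = (5·(-1830865) − 1584·(-3186))/2054404 = -4107701/2054404.
At s = 0: ĝ = (-176058/46691)·(1) + (-4107701/2054404)·(0) = -176058/46691.

ĝ = -3.7707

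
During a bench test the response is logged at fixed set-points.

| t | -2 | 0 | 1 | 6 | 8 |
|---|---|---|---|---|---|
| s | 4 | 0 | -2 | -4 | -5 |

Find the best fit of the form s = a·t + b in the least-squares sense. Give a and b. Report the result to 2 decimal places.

The normal equations are: 105·a + 13·b = -74;  13·a + 5·b = -7.
(Σt·t = 105, Σt = 13, Σ1 = 5, Σt·s = -74, Σs = -7.)
Eliminating b: 5·(row 1) − 13·(row 2) gives 356·a = 5·(-74) − 13·(-7) = -279, so a = -279/356.
Then b = ((-7) − 13·(-279/356))/5 = 227/356.

a = -0.78, b = 0.64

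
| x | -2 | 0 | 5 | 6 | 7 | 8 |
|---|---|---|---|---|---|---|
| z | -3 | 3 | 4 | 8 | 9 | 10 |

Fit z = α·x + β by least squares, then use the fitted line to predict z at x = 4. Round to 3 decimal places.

Sums needed: Σx·x = 178, Σx = 24, Σ1 = 6.
For Mᵀz: Σx·z = 217, Σz = 31.
MᵀM·[α, β]ᵀ = Mᵀz becomes [[178, 24]; [24, 6]]·[α, β]ᵀ = [217, 31]ᵀ.
Eliminating β: 6·(row 1) − 24·(row 2) gives 492·α = 6·217 − 24·31 = 558, so α = 93/82.
Then β = (31 − 24·(93/82))/6 = 155/246.
At x = 4: ẑ = (93/82)·(4) + (155/246)·(1) = 31/6.

ẑ = 5.167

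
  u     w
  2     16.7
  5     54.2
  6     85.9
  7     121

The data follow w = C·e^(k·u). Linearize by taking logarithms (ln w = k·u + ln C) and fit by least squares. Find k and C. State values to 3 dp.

Linearized form: ln w = k·u + ln C. From the 4 transformed points,
XᵀX = [[114.0000, 20.0000]; [20.0000, 4]], rhs = [85.8839, 16.0571]ᵀ  (here Σu = 20.0000, Σ(u)² = 114.0000, Σln w = 16.0571, Σu·ln w = 85.8839).
Solving (det = 56.0000): k = 0.39990, ln C = 2.01479, so C = exp(2.01479) = 7.49914.

k = 0.400, C = 7.499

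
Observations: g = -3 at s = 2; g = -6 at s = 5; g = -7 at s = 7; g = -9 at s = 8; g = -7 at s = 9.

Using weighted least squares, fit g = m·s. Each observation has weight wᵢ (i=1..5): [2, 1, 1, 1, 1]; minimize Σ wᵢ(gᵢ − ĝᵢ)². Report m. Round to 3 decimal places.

m = -0.996

The normal system MᵀWM·[m]ᵀ = MᵀWg is [[227]]·[m]ᵀ = [-226]ᵀ.
m = (-226)/227 = -0.995595.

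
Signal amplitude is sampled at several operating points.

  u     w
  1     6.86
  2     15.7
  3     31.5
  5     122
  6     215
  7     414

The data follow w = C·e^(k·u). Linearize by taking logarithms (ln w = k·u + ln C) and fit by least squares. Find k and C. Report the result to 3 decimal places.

Taking logs, ln w = k·u + ln C, so regress ln w on u.
Σu = 24.0000, Σ(u)² = 124.0000, Σln w = 24.3299, Σu·ln w = 116.2080.
Equations: 124.0000·k + 24.0000·ln C = 116.2080;  24.0000·k + 6·ln C = 24.3299.
Δ = 124.0000·6 − (24.0000)² = 168.0000; k = (116.2080·6 − 24.0000·24.3299)/168.0000 = 0.67459, ln C = (124.0000·24.3299 − 24.0000·116.2080)/168.0000 = 1.35663, so C = exp(1.35663) = 3.88308.

k = 0.675, C = 3.883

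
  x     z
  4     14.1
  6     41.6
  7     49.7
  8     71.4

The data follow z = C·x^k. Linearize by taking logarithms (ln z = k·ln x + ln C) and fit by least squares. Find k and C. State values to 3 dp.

Linearized form: ln z = k·ln x + ln C. From the 4 transformed points,
Σln x = 7.2034, Σ(ln x)² = 13.2429, Σln z = 14.5486, Σln x·ln z = 26.8246.
Equations: 13.2429·k + 7.2034·ln C = 26.8246;  7.2034·k + 4·ln C = 14.5486.
Solving (det = 1.0824): k = 2.30906, ln C = -0.52113, so C = exp(-0.52113) = 0.59385.

k = 2.309, C = 0.594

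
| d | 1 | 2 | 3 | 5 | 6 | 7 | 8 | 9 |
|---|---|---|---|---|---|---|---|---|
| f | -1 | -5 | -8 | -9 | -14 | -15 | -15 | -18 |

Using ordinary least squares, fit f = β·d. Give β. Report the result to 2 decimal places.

Normal-equation sums: Σd·d = 269.
For Aᵀf: Σd·f = -551.
So AᵀA·[β]ᵀ = Aᵀf: [[269]]·[β]ᵀ = [-551]ᵀ.
β = (-551)/269 = -2.04833.

β = -2.05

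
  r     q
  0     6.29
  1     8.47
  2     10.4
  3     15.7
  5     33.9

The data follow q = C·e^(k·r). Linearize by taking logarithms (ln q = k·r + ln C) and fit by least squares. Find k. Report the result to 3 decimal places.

k = 0.337

Linearized form: ln q = k·r + ln C. From the 5 transformed points,
Σr = 11.0000, Σ(r)² = 39.0000, Σln q = 12.5944, Σr·ln q = 32.6982.
Normal system: [[39.0000, 11.0000]; [11.0000, 5]]·[k, ln C]ᵀ = [32.6982, 12.5944]ᵀ.
Slope k = (n·Σr·ln q − Σr·Σln q)/(n·Σ(r)² − (Σr)²) = (5·32.6982 − 11.0000·12.5944)/74.0000 = 0.33720; ln C = (Σln q − k·Σr)/n = 1.77703.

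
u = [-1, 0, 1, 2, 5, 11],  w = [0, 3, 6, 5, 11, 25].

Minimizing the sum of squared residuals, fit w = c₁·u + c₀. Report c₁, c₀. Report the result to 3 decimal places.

Entries of MᵀM: Σu·u = 152, Σu = 18, Σ1 = 6.
Right-hand side: Σu·w = 346, Σw = 50.
Δ = 152·6 − 18² = 588.
c₁ = (346·6 − 18·50)/588 = 2; c₀ = (152·50 − 18·346)/588 = 7/3.

c₁ = 2.000, c₀ = 2.333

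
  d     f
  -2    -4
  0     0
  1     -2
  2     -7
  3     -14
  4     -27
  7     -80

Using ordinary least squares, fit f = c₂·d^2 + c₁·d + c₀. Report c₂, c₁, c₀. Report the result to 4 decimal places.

c₂ = -1.5547, c₁ = -0.6112, c₀ = 0.6008

Compute the Gram sums: Σd^2·d^2 = 2771, Σd^2·d = 435, Σd^2 = 83, Σd·d = 83, Σd = 15, Σ1 = 7.
For Xᵀf: Σd^2·f = -4524, Σd·f = -718, Σf = -134.
Solving the 3×3 system (Gaussian elimination) gives c₂ = -33671/21658, c₁ = -6619/10829, c₀ = 143/238.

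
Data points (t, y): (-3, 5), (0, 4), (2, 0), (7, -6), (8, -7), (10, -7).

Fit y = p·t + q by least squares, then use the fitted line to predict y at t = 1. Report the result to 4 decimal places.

ŷ = 1.3744

From the data, Σt·t = 226, Σt = 24, Σ1 = 6.
Moment sums: Σt·y = -183, Σy = -11.
det = 226·6 − 24² = 780.
p = ((-183)·6 − 24·(-11))/780 = -139/130; q = (226·(-11) − 24·(-183))/780 = 953/390.
At t = 1: ŷ = (-139/130)·(1) + (953/390)·(1) = 268/195.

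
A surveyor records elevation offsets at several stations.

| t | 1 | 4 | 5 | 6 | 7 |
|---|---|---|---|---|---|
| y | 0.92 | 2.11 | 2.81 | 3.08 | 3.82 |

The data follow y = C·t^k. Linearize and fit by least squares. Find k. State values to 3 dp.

k = 0.703

Linearized form: ln y = k·ln t + ln C. From the 5 transformed points,
Σln t = 6.7334, Σ(ln t)² = 11.5091, Σln y = 4.1617, Σln t·ln y = 7.3216.
Normal system: [[11.5091, 6.7334]; [6.7334, 5]]·[k, ln C]ᵀ = [7.3216, 4.1617]ᵀ.
Solving (det = 12.2067): k = 0.70336, ln C = -0.11487.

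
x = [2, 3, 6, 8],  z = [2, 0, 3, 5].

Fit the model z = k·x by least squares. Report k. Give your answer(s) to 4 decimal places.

Setting ∂/∂k … = 0 gives: 113·k = 62.
(Σx·x = 113, Σx·z = 62.)
k = 62/113 = 0.548673.

k = 0.5487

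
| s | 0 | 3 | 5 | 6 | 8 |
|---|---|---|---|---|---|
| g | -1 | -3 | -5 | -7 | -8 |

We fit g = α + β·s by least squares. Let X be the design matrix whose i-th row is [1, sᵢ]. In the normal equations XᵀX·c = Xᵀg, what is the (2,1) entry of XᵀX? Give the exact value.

22

Row 2 ↔ basis s, column 1 ↔ basis 1, so (XᵀX)_{2,1} = Σᵢ s = (0)·(1) + (3)·(1) + (5)·(1) + (6)·(1) + (8)·(1) = 22.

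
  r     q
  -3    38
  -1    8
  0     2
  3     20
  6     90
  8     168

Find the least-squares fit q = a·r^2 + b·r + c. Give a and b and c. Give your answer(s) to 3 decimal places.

Sums needed: Σr^2·r^2 = 5555, Σr^2·r = 727, Σr^2 = 119, Σr·r = 119, Σr = 13, Σ1 = 6.
And Σr^2·q = 14522, Σr·q = 1822, Σq = 326.
Solving the 3×3 system (Gaussian elimination) gives a = 6945/2336, b = -35899/11680, c = 11841/5840.

a = 2.973, b = -3.074, c = 2.028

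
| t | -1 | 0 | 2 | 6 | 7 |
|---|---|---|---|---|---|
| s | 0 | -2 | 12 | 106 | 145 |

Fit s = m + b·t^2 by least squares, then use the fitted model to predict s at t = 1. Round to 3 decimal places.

From the data, Σ1 = 5, Σt^2 = 90, Σt^2·t^2 = 3714.
Moment sums: Σs = 261, Σt^2·s = 10969.
Eliminating b: 3714·(row 1) − 90·(row 2) gives 10470·m = 3714·261 − 90·10969 = -17856, so m = -2976/1745.
Then b = (10969 − 90·(-2976/1745))/3714 = 6271/2094.
At t = 1: ŝ = (-2976/1745)·(1) + (6271/2094)·(1) = 13499/10470.

ŝ = 1.289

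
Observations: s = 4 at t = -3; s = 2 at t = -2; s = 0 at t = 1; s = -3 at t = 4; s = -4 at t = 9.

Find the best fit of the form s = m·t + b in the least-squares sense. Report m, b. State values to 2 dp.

m = -0.66, b = 0.98

Normal-equation sums: Σt·t = 111, Σt = 9, Σ1 = 5.
For Aᵀs: Σt·s = -64, Σs = -1.
Δ = 111·5 − 9² = 474.
m = ((-64)·5 − 9·(-1))/474 = -311/474; b = (111·(-1) − 9·(-64))/474 = 155/158.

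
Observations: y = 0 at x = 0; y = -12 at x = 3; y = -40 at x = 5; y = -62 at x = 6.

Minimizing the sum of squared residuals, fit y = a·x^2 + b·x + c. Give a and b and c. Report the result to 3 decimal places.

a = -2.136, b = 2.561, c = -0.076

The normal system MᵀM·[a, b, c]ᵀ = Mᵀy is [[2002, 368, 70]; [368, 70, 14]; [70, 14, 4]]·[a, b, c]ᵀ = [-3340, -608, -114]ᵀ.
Row-reducing yields a = -47/22, b = 169/66, c = -5/66.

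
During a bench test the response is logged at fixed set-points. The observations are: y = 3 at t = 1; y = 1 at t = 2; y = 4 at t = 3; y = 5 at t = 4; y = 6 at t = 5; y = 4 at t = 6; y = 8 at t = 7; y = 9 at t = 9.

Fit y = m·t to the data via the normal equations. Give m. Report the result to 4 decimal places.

m = 1.0317

Normal-equation sums: Σt·t = 221.
For Aᵀy: Σt·y = 228.
m = 228/221 = 1.03167.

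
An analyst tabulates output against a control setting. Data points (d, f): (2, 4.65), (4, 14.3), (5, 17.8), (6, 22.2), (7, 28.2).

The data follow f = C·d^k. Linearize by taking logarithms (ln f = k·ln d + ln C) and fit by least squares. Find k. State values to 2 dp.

k = 1.42

With ln fᵢ as the transformed response and ln dᵢ as the regressor:
Σln d = 7.4265, Σ(ln d)² = 11.9895, Σln f = 13.5157, Σln d·ln f = 21.4397.
Equations: 11.9895·k + 7.4265·ln C = 21.4397;  7.4265·k + 5·ln C = 13.5157.
Solving (det = 4.7940): k = 1.42329, ln C = 0.58912.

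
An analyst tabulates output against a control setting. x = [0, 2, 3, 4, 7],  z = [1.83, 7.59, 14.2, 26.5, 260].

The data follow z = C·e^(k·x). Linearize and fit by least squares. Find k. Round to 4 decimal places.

k = 0.7036

Let Y = ln z. Fitting Y = k·x + ln C by least squares:
Over the data: Σx = 16.0000, Σ(x)² = 78.0000, Σln z = 14.1222, Σx·ln z = 64.0467.
Normal system: [[78.0000, 16.0000]; [16.0000, 5]]·[k, ln C]ᵀ = [64.0467, 14.1222]ᵀ.
Slope k = (n·Σx·ln z − Σx·Σln z)/(n·Σ(x)² − (Σx)²) = (5·64.0467 − 16.0000·14.1222)/134.0000 = 0.70357; ln C = (Σln z − k·Σx)/n = 0.57302.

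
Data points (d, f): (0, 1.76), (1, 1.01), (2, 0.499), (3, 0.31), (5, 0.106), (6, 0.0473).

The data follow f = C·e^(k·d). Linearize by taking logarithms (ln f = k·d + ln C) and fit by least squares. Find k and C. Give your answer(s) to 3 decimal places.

k = -0.587, C = 1.762

With ln fᵢ as the transformed response and dᵢ as the regressor:
XᵀX = [[75.0000, 17.0000]; [17.0000, 6]], rhs = [-34.4229, -6.5866]ᵀ  (here Σd = 17.0000, Σ(d)² = 75.0000, Σln f = -6.5866, Σd·ln f = -34.4229).
Solving (det = 161.0000): k = -0.58736, ln C = 0.56642, so C = exp(0.56642) = 1.76194.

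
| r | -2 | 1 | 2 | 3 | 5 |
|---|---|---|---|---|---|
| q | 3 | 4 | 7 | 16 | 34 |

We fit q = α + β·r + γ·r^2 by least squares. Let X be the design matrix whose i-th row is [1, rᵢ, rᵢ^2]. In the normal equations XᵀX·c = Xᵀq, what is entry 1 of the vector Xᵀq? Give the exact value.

64

Entry 1 ↔ basis 1, so (Xᵀq)_{1} = Σᵢ qᵢ = (1)·(3) + (1)·(4) + (1)·(7) + (1)·(16) + (1)·(34) = 64.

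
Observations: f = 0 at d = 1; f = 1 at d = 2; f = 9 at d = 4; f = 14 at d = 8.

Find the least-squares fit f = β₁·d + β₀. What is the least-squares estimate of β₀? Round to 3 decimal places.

β₀ = -1.826

Normal-equation sums: Σd·d = 85, Σd = 15, Σ1 = 4.
Moment sums: Σd·f = 150, Σf = 24.
So AᵀA·[β₁, β₀]ᵀ = Aᵀf: [[85, 15]; [15, 4]]·[β₁, β₀]ᵀ = [150, 24]ᵀ.
Eliminating β₀: 4·(row 1) − 15·(row 2) gives 115·β₁ = 4·150 − 15·24 = 240, so β₁ = 48/23.
Then β₀ = (24 − 15·(48/23))/4 = -42/23.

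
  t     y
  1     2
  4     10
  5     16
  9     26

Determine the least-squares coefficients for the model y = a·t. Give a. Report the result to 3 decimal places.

Normal-equation sums: Σt·t = 123.
And Σt·y = 356.
Normal equations: [[123]]·[a]ᵀ = [356]ᵀ.
a = 356/123 = 2.89431.

a = 2.894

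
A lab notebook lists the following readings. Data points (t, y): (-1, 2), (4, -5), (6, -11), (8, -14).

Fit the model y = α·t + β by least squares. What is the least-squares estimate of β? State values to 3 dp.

β = 0.693

The normal equations are: 117·α + 17·β = -200;  17·α + 4·β = -28.
Determinant 117·4 − 17² = 179.
α = ((-200)·4 − 17·(-28))/179 = -324/179; β = (117·(-28) − 17·(-200))/179 = 124/179.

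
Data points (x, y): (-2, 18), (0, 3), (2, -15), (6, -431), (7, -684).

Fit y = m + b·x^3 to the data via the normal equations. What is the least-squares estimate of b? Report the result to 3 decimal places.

Sums needed: Σ1 = 5, Σx^3 = 559, Σx^3·x^3 = 164433.
Right-hand side: Σy = -1109, Σx^3·y = -327972.
Determinant 5·164433 − 559² = 509684.
m = ((-1109)·164433 − 559·(-327972))/509684 = 980151/509684; b = (5·(-327972) − 559·(-1109))/509684 = -1019929/509684.

b = -2.001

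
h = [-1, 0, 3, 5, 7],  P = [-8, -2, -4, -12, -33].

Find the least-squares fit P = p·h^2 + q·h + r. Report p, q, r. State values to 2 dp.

p = -1.09, q = 3.40, r = -3.01

MᵀM·[p, q, r]ᵀ = MᵀP reads: 3108·p + 494·q + 84·r = -1961;  494·p + 84·q + 14·r = -295;  84·p + 14·q + 5·r = -59.
Solving the 3×3 system (Gaussian elimination) gives p = -24637/22598, q = 76849/22598, r = -33966/11299.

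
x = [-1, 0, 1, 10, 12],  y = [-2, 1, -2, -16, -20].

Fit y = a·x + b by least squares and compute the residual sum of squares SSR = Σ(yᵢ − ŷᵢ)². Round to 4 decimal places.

SSR = 11.1582

AᵀA·[a, b]ᵀ = Aᵀy reads: 246·a + 22·b = -400;  22·a + 5·b = -39.
det = 246·5 − 22² = 746.
a = ((-400)·5 − 22·(-39))/746 = -571/373; b = (246·(-39) − 22·(-400))/746 = -397/373.
Residuals: -920/373, 770/373, 222/373, 139/373, -211/373; SSR = 4162/373.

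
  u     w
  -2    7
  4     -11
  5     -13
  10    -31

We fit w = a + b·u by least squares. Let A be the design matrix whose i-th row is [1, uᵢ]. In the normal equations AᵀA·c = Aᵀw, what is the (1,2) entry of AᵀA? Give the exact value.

Row 1 ↔ basis 1, column 2 ↔ basis u, so (AᵀA)_{1,2} = Σᵢ u = (1)·(-2) + (1)·(4) + (1)·(5) + (1)·(10) = 17.

17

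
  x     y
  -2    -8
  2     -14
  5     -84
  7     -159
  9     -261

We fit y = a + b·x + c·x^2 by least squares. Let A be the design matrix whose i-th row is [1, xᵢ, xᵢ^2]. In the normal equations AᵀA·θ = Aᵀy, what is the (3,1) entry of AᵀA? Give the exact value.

Row 3 ↔ basis x^2, column 1 ↔ basis 1, so (AᵀA)_{3,1} = Σᵢ x^2 = (4)·(1) + (4)·(1) + (25)·(1) + (49)·(1) + (81)·(1) = 163.

163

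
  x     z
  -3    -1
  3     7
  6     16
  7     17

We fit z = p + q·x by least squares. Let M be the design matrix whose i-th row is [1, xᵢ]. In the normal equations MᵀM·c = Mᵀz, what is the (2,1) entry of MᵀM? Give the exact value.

13

Row 2 ↔ basis x, column 1 ↔ basis 1, so (MᵀM)_{2,1} = Σᵢ x = (-3)·(1) + (3)·(1) + (6)·(1) + (7)·(1) = 13.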